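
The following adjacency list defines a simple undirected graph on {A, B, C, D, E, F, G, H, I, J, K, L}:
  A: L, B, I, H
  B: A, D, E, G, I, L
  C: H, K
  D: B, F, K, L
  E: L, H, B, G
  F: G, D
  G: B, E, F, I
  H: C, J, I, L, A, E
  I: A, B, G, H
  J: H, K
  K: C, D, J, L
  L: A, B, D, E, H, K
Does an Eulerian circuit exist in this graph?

Yes

Degrees: A:4, B:6, C:2, D:4, E:4, F:2, G:4, H:6, I:4, J:2, K:4, L:6
Every vertex has even degree and the edges form a single connected piece, so an Eulerian circuit exists.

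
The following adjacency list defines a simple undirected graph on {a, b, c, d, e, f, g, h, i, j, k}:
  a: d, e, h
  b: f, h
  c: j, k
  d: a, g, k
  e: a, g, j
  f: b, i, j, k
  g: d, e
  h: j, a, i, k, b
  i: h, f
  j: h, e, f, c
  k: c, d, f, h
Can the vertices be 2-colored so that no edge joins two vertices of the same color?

Yes

Color {c, d, e, f, h} black and {a, b, g, i, j, k} white. No edge joins two same-colored vertices, so the graph is bipartite.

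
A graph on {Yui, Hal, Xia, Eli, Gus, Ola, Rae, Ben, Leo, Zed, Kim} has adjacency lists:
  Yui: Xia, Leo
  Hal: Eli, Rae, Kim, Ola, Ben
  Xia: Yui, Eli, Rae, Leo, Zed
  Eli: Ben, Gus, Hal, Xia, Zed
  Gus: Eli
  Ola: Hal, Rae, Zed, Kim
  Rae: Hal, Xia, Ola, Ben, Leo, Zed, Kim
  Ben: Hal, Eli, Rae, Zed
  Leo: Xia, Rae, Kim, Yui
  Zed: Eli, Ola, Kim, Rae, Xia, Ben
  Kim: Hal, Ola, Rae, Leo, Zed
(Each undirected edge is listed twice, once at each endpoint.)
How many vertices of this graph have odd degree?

Degrees: Yui:2, Hal:5, Xia:5, Eli:5, Gus:1, Ola:4, Rae:7, Ben:4, Leo:4, Zed:6, Kim:5
Odd-degree vertices: Hal, Xia, Eli, Gus, Rae, Kim.

6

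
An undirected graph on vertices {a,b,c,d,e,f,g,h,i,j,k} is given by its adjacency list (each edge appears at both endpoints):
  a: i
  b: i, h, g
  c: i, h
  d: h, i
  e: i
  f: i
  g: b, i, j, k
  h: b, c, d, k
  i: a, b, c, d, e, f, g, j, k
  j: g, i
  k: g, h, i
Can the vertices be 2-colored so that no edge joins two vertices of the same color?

i-g-k-i is an odd cycle (length 3), and a bipartite graph can contain only even cycles.

No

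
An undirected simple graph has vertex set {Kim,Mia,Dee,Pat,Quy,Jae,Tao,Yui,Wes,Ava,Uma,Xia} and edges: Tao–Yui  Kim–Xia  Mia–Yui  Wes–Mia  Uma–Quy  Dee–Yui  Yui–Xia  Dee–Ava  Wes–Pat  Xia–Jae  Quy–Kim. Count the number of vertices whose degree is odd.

Degrees: Kim:2, Mia:2, Dee:2, Pat:1, Quy:2, Jae:1, Tao:1, Yui:4, Wes:2, Ava:1, Uma:1, Xia:3
Odd-degree vertices: Pat, Jae, Tao, Ava, Uma, Xia.

6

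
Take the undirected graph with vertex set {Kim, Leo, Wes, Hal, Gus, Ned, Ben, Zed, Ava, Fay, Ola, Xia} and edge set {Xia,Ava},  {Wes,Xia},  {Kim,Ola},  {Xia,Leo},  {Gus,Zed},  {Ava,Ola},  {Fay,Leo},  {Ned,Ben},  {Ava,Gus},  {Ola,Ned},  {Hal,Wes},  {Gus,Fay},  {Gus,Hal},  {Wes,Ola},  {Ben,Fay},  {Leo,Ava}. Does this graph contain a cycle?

The graph has 12 vertices, 16 edges, and 1 connected component.
Since 16 > 12 - 1, a cycle must exist; for instance Ola-Ava-Gus-Fay-Ben-Ned-Ola.

Yes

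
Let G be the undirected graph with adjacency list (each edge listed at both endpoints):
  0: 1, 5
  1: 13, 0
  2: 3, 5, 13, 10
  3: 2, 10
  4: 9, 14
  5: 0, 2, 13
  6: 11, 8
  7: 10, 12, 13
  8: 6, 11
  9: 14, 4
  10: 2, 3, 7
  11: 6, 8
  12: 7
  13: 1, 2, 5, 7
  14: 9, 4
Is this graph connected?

No

Component: {4, 9, 14}
Component: {6, 8, 11}
Component: {0, 1, 2, 3, 5, 7, 10, 12, 13}
There are 3 separate components, so the graph is not connected.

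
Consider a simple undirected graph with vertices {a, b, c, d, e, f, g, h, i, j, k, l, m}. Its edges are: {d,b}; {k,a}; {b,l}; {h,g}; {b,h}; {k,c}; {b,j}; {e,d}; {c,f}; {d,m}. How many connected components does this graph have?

Component: {i}
Component: {a, c, f, k}
Component: {b, d, e, g, h, j, l, m}

3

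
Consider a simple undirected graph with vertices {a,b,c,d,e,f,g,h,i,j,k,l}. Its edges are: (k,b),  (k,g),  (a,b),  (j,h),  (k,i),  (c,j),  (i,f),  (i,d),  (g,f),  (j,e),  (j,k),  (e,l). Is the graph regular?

No

Degrees: a:1, b:2, c:1, d:1, e:2, f:2, g:2, h:1, i:3, j:4, k:4, l:1
Degrees are not all equal (e.g. deg(a)=1 but deg(j)=4); not regular.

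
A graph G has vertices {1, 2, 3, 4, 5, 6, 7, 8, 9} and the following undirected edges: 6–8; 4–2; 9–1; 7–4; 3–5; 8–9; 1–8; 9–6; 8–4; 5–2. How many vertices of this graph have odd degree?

Degrees: 1:2, 2:2, 3:1, 4:3, 5:2, 6:2, 7:1, 8:4, 9:3
Odd-degree vertices: 3, 4, 7, 9.

4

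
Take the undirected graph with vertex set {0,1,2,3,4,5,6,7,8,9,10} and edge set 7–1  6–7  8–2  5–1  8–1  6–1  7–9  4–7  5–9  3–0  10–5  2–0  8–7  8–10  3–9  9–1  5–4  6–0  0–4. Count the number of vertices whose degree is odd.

Degrees: 0:4, 1:5, 2:2, 3:2, 4:3, 5:4, 6:3, 7:5, 8:4, 9:4, 10:2
Odd-degree vertices: 1, 4, 6, 7.

4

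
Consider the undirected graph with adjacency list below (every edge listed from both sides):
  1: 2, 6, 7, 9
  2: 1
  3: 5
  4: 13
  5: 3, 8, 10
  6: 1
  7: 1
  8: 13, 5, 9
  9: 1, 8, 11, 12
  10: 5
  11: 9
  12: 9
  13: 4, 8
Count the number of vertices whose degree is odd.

10

Degrees: 1:4, 2:1, 3:1, 4:1, 5:3, 6:1, 7:1, 8:3, 9:4, 10:1, 11:1, 12:1, 13:2
Odd-degree vertices: 2, 3, 4, 5, 6, 7, 8, 10, 11, 12.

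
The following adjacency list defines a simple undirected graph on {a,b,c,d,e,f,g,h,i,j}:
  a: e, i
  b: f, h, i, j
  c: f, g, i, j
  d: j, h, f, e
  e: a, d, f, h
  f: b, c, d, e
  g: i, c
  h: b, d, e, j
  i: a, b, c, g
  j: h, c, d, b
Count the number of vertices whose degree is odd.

Degrees: a:2, b:4, c:4, d:4, e:4, f:4, g:2, h:4, i:4, j:4
Odd-degree vertices: none.

0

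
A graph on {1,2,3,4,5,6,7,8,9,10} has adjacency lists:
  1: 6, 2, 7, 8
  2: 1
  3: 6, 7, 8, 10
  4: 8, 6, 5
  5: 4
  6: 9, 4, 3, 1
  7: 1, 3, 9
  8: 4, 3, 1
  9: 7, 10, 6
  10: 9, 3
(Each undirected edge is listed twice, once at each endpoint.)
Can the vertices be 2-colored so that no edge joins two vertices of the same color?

Color {2, 5, 6, 7, 8, 10} black and {1, 3, 4, 9} white. No edge joins two same-colored vertices, so the graph is bipartite.

Yes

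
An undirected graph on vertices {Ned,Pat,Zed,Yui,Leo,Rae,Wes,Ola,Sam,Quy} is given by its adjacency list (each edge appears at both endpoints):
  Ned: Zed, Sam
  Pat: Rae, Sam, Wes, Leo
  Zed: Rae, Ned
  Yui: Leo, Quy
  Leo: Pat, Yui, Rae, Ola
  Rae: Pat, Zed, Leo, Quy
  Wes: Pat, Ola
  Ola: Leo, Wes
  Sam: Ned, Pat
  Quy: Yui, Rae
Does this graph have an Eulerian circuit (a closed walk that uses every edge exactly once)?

Degrees: Ned:2, Pat:4, Zed:2, Yui:2, Leo:4, Rae:4, Wes:2, Ola:2, Sam:2, Quy:2
Every vertex has even degree and the edges form a single connected piece, so an Eulerian circuit exists.

Yes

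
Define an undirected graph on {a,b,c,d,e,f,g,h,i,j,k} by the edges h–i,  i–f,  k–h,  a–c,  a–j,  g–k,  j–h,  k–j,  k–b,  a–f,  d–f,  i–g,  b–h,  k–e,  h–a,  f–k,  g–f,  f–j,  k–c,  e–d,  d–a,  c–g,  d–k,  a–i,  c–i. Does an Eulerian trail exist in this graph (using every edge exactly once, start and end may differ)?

Yes

Degrees: a:6, b:2, c:4, d:4, e:2, f:6, g:4, h:5, i:5, j:4, k:8
Odd-degree vertices: h, i (2 total).
The non-isolated vertices are connected and exactly 2 have odd degree, so an Eulerian trail exists (from h to i).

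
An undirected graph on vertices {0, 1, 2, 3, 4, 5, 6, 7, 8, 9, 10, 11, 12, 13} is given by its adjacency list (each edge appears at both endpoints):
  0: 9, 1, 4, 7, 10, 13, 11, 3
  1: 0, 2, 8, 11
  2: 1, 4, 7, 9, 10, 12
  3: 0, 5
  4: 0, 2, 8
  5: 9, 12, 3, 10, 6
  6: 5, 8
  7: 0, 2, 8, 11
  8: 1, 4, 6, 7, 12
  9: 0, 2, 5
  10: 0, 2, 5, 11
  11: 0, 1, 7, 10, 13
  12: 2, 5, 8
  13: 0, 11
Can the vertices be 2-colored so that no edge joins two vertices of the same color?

No

The cycle 0-11-13-0 has length 3, which is odd, so the graph is not bipartite.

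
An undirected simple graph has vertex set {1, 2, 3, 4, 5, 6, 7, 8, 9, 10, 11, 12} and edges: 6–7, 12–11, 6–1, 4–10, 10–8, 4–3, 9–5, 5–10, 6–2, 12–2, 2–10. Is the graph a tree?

Yes

|V| = 12, |E| = 11.
It is connected with exactly 11 edges, hence acyclic — it is a tree.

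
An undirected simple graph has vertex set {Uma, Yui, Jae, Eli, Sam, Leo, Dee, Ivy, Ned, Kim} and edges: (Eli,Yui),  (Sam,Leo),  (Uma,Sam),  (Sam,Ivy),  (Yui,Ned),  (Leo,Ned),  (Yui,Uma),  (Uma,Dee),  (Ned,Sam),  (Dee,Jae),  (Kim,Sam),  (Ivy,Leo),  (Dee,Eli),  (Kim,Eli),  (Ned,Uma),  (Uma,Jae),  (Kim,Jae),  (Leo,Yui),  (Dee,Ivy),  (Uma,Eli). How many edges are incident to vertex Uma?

6

Neighbors of Uma: Yui, Jae, Eli, Sam, Dee, Ned.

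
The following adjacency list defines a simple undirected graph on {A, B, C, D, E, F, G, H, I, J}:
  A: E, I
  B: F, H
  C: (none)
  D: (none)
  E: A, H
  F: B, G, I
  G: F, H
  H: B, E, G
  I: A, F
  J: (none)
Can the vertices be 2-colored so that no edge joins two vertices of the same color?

Yes

Partition the vertices as {B, C, D, E, G, I, J} vs {A, F, H}. Each listed edge has one endpoint in each part, so the graph is bipartite.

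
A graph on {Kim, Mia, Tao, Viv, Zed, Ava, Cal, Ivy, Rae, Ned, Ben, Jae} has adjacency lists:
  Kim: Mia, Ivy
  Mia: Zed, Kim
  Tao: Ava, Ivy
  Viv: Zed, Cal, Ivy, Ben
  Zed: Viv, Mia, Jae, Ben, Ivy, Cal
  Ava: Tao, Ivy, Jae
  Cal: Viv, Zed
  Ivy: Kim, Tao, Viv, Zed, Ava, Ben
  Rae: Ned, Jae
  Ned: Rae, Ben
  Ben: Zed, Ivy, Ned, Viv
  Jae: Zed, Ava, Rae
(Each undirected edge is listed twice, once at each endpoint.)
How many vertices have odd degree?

2

Degrees: Kim:2, Mia:2, Tao:2, Viv:4, Zed:6, Ava:3, Cal:2, Ivy:6, Rae:2, Ned:2, Ben:4, Jae:3
Odd-degree vertices: Ava, Jae.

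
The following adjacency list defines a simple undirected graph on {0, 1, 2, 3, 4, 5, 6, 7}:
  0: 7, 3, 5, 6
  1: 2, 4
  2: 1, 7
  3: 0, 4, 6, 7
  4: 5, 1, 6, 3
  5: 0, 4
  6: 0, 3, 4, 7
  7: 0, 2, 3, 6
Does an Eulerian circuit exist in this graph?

Yes

Degrees: 0:4, 1:2, 2:2, 3:4, 4:4, 5:2, 6:4, 7:4
Every vertex has even degree and the edges form a single connected piece, so an Eulerian circuit exists.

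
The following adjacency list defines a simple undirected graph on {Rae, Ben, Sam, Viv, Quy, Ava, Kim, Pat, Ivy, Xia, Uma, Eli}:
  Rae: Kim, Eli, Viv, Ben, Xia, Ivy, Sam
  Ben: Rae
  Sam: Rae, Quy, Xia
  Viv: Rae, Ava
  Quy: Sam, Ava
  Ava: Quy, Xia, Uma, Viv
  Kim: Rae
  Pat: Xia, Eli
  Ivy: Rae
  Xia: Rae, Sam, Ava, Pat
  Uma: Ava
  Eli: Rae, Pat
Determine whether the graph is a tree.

|V| = 12, |E| = 15.
A tree on 12 vertices has exactly 11 edges; this graph has 15, so it contains a cycle and is not a tree.

No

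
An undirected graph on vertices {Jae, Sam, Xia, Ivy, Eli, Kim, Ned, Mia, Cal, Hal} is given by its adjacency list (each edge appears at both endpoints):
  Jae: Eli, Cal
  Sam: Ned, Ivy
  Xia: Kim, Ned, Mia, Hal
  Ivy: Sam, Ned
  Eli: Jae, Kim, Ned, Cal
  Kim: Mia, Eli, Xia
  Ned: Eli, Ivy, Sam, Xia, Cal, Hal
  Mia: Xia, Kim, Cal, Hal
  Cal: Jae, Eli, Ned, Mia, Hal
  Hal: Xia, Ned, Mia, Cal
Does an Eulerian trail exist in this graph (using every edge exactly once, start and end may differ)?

Degrees: Jae:2, Sam:2, Xia:4, Ivy:2, Eli:4, Kim:3, Ned:6, Mia:4, Cal:5, Hal:4
Odd-degree vertices: Kim, Cal (2 total).
The non-isolated vertices are connected and exactly 2 have odd degree, so an Eulerian trail exists (from Kim to Cal).

Yes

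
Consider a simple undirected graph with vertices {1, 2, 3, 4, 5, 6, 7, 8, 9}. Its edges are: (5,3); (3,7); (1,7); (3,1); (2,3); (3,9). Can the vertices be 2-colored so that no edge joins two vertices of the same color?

7-1-3-7 is an odd cycle (length 3), and a bipartite graph can contain only even cycles.

No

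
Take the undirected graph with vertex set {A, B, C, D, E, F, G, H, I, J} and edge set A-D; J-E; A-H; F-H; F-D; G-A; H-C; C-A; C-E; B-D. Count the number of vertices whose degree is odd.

Degrees: A:4, B:1, C:3, D:3, E:2, F:2, G:1, H:3, I:0, J:1
Odd-degree vertices: B, C, D, G, H, J.

6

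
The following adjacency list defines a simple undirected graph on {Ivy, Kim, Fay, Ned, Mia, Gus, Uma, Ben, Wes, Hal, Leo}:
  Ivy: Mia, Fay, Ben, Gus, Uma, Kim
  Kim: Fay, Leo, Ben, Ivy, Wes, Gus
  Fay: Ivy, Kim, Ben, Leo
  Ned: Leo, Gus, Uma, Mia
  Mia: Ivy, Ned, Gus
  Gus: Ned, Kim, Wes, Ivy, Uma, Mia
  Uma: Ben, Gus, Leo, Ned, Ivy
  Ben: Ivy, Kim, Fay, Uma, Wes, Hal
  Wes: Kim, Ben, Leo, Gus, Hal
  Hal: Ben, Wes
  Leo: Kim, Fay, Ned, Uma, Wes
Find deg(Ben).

Neighbors of Ben: Ivy, Kim, Fay, Uma, Wes, Hal.

6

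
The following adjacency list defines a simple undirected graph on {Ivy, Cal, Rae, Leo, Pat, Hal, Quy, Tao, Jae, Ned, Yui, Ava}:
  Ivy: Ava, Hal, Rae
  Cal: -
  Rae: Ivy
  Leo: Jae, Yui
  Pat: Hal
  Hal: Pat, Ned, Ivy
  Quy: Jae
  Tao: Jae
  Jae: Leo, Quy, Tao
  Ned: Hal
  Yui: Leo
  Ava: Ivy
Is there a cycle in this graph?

|V| = 12, |E| = 9, number of components = 3.
A forest on 12 vertices with 3 components has exactly 9 edges, which matches — so no cycle.

No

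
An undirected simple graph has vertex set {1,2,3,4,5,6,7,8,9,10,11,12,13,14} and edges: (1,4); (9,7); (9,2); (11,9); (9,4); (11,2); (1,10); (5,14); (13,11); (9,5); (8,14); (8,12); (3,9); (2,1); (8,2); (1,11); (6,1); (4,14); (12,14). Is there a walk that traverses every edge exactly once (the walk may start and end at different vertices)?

No

Degrees: 1:5, 2:4, 3:1, 4:3, 5:2, 6:1, 7:1, 8:3, 9:6, 10:1, 11:4, 12:2, 13:1, 14:4
Odd-degree vertices: 1, 3, 4, 6, 7, 8, 10, 13 (8 total).
With 8 odd-degree vertices (more than two), no single trail can use every edge.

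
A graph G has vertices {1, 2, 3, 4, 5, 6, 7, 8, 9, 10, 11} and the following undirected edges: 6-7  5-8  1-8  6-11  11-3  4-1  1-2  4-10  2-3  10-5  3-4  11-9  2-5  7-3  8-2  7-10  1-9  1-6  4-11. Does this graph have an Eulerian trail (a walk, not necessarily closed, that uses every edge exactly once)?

No

Degrees: 1:5, 2:4, 3:4, 4:4, 5:3, 6:3, 7:3, 8:3, 9:2, 10:3, 11:4
Odd-degree vertices: 1, 5, 6, 7, 8, 10 (6 total).
An Eulerian trail requires 0 or 2 odd-degree vertices; here there are 6.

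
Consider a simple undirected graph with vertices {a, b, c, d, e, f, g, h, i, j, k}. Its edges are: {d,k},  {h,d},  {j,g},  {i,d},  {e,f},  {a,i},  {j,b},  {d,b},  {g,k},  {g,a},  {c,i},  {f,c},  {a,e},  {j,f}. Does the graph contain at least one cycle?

Yes

The graph has 11 vertices, 14 edges, and 1 connected component.
Since 14 > 11 - 1, a cycle must exist; for instance d-k-g-j-b-d.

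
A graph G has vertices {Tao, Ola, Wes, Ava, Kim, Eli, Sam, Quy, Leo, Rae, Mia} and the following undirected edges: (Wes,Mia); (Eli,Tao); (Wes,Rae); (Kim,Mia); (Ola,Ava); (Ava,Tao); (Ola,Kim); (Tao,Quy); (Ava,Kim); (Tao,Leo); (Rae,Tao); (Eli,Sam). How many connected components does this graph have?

Component: {Tao, Ola, Wes, Ava, Kim, Eli, Sam, Quy, Leo, Rae, Mia}

1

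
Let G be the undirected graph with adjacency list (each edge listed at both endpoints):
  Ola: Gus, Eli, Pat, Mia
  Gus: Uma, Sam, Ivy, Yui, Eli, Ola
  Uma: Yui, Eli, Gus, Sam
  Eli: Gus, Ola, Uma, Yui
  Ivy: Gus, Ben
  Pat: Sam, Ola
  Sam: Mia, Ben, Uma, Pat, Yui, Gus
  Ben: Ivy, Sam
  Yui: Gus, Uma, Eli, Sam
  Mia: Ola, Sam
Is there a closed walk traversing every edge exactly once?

Degrees: Ola:4, Gus:6, Uma:4, Eli:4, Ivy:2, Pat:2, Sam:6, Ben:2, Yui:4, Mia:2
Every vertex has even degree and the edges form a single connected piece, so an Eulerian circuit exists.

Yes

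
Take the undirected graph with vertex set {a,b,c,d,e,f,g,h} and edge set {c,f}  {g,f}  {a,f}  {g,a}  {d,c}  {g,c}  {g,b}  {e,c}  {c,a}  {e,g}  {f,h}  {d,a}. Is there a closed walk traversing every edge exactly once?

No

Degrees: a:4, b:1, c:5, d:2, e:2, f:4, g:5, h:1
Vertices with odd degree: b, c, g, h. An Eulerian circuit requires all degrees even.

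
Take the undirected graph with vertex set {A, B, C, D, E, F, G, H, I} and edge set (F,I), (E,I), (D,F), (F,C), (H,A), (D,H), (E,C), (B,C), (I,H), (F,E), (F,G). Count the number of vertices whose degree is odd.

Degrees: A:1, B:1, C:3, D:2, E:3, F:5, G:1, H:3, I:3
Odd-degree vertices: A, B, C, E, F, G, H, I.

8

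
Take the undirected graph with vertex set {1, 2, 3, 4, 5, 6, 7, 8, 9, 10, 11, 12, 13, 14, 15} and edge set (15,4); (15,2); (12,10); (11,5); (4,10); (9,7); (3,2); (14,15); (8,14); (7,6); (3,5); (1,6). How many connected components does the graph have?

3

Component: {13}
Component: {1, 6, 7, 9}
Component: {2, 3, 4, 5, 8, 10, 11, 12, 14, 15}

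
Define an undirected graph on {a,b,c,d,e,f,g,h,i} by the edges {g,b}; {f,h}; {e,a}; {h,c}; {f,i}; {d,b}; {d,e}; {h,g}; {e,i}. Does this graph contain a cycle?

|V| = 9, |E| = 9, number of components = 1.
One cycle is e-i-f-h-g-b-d-e.

Yes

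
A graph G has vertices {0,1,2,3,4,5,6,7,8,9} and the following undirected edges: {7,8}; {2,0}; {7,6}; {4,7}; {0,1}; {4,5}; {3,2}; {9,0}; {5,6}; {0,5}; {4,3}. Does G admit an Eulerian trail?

No

Degrees: 0:4, 1:1, 2:2, 3:2, 4:3, 5:3, 6:2, 7:3, 8:1, 9:1
Odd-degree vertices: 1, 4, 5, 7, 8, 9 (6 total).
With 6 odd-degree vertices (more than two), no single trail can use every edge.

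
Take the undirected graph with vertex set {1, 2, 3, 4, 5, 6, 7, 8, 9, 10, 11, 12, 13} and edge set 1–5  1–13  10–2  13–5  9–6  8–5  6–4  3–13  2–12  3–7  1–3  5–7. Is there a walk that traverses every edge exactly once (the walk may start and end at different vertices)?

Degrees: 1:3, 2:2, 3:3, 4:1, 5:4, 6:2, 7:2, 8:1, 9:1, 10:1, 11:0, 12:1, 13:3
Odd-degree vertices: 1, 3, 4, 8, 9, 10, 12, 13 (8 total).
With 8 odd-degree vertices (more than two), no single trail can use every edge.

No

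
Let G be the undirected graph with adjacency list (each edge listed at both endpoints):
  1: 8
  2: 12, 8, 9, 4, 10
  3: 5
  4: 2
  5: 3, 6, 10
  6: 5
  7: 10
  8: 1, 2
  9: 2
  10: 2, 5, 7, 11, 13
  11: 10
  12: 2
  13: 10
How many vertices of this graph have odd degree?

12

Degrees: 1:1, 2:5, 3:1, 4:1, 5:3, 6:1, 7:1, 8:2, 9:1, 10:5, 11:1, 12:1, 13:1
Odd-degree vertices: 1, 2, 3, 4, 5, 6, 7, 9, 10, 11, 12, 13.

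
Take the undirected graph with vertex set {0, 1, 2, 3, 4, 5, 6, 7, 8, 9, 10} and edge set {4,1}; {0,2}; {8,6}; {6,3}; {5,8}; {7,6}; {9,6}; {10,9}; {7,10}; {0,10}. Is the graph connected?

No

Component: {1, 4}
Component: {0, 2, 3, 5, 6, 7, 8, 9, 10}
No edge joins these 2 groups, so the graph is disconnected.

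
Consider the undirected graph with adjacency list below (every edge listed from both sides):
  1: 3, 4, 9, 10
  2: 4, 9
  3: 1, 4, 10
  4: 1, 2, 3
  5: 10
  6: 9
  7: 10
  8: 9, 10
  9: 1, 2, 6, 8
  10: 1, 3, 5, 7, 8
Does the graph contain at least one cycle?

|V| = 10, |E| = 13, number of components = 1.
One cycle is 1-10-3-4-1.

Yes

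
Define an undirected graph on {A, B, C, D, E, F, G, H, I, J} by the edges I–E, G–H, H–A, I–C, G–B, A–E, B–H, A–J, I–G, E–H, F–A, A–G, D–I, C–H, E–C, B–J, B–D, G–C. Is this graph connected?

A breadth-first search from A visits A, G, F, E, H, J, B, C, I, D — all 10 vertices — so the graph is connected.

Yes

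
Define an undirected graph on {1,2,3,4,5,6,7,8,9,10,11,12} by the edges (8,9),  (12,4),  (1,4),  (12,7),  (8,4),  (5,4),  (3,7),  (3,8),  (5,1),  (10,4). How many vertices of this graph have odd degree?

Degrees: 1:2, 2:0, 3:2, 4:5, 5:2, 6:0, 7:2, 8:3, 9:1, 10:1, 11:0, 12:2
Odd-degree vertices: 4, 8, 9, 10.

4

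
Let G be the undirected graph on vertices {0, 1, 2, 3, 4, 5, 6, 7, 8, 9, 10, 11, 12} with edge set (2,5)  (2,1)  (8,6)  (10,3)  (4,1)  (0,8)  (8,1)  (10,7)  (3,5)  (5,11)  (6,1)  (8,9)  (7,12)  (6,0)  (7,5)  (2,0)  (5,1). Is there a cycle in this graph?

Yes

The graph has 13 vertices, 17 edges, and 1 connected component.
One cycle is 5-7-10-3-5.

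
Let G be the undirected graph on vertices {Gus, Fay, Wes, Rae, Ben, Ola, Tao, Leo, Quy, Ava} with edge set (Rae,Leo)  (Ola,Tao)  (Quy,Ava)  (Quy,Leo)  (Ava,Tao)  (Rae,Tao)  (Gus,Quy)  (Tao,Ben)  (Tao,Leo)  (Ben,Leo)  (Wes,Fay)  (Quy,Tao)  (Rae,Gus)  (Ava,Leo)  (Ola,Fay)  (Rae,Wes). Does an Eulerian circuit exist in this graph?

No

Degrees: Gus:2, Fay:2, Wes:2, Rae:4, Ben:2, Ola:2, Tao:6, Leo:5, Quy:4, Ava:3
Leo, Ava have odd degree; an Eulerian circuit needs every degree to be even, so none exists.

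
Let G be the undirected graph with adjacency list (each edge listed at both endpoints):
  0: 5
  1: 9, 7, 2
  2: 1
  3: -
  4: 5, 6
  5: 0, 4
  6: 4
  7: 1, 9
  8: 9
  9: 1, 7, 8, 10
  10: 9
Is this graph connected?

Component: {3}
Component: {0, 4, 5, 6}
Component: {1, 2, 7, 8, 9, 10}
No edge joins these 3 groups, so the graph is disconnected.

No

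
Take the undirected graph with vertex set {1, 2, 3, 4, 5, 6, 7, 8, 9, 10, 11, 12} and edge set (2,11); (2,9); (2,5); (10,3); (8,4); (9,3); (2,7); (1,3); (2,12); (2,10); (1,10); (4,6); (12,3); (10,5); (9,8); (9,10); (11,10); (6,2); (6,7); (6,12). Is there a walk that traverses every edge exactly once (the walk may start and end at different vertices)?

Degrees: 1:2, 2:7, 3:4, 4:2, 5:2, 6:4, 7:2, 8:2, 9:4, 10:6, 11:2, 12:3
Odd-degree vertices: 2, 12 (2 total).
The non-isolated vertices are connected and exactly 2 have odd degree, so an Eulerian trail exists (from 2 to 12).

Yes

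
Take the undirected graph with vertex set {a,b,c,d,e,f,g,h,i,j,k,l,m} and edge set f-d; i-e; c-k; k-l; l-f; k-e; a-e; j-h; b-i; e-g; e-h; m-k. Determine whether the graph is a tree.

Yes

The graph has 13 vertices and 12 edges.
It is connected with exactly 12 edges, hence acyclic — it is a tree.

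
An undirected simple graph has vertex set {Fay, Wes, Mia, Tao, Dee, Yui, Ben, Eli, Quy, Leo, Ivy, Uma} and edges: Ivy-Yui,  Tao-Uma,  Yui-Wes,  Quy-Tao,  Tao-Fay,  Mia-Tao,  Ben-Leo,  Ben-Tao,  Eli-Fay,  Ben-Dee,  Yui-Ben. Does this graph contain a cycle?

The graph has 12 vertices, 11 edges, and 1 connected component.
A forest on 12 vertices with 1 component has exactly 11 edges, which matches — so no cycle.

No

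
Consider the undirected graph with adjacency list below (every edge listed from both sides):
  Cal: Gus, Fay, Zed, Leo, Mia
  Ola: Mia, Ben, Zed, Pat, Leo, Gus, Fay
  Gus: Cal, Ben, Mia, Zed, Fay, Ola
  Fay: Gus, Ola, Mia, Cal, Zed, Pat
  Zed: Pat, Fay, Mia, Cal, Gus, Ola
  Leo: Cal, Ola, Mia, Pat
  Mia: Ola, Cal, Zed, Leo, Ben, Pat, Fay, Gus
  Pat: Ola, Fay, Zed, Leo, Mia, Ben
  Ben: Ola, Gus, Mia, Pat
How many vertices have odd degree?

2

Degrees: Cal:5, Ola:7, Gus:6, Fay:6, Zed:6, Leo:4, Mia:8, Pat:6, Ben:4
Odd-degree vertices: Cal, Ola.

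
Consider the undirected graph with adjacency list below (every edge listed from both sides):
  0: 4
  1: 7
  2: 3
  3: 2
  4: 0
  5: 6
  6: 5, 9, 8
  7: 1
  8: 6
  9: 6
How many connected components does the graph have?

Component: {0, 4}
Component: {1, 7}
Component: {2, 3}
Component: {5, 6, 8, 9}

4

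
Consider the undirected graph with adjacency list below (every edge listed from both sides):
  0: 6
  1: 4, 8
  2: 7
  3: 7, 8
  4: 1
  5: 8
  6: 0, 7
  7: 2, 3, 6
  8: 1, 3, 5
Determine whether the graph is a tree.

The graph has 9 vertices and 8 edges.
It is connected with exactly 8 edges, hence acyclic — it is a tree.

Yes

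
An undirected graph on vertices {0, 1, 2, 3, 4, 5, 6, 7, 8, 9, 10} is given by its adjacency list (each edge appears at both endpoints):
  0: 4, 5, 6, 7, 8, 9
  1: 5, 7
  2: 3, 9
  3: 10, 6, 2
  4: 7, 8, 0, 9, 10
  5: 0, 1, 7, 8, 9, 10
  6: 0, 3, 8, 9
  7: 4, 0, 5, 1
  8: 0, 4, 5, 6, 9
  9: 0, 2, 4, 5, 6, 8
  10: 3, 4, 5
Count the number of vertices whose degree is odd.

Degrees: 0:6, 1:2, 2:2, 3:3, 4:5, 5:6, 6:4, 7:4, 8:5, 9:6, 10:3
Odd-degree vertices: 3, 4, 8, 10.

4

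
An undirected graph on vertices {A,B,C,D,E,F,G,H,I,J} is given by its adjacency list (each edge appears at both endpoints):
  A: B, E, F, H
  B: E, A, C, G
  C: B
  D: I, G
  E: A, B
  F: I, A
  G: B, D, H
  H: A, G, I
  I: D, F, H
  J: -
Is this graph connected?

Component: {J}
Component: {A, B, C, D, E, F, G, H, I}
No edge joins these 2 groups, so the graph is disconnected.

No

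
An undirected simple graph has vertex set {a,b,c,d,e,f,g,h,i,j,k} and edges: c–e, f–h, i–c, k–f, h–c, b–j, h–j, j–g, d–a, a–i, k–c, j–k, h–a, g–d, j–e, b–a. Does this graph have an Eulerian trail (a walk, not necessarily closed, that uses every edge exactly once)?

Degrees: a:4, b:2, c:4, d:2, e:2, f:2, g:2, h:4, i:2, j:5, k:3
Odd-degree vertices: j, k (2 total).
With 2 odd-degree vertices and all edges in one connected piece, an Eulerian trail exists (from j to k).

Yes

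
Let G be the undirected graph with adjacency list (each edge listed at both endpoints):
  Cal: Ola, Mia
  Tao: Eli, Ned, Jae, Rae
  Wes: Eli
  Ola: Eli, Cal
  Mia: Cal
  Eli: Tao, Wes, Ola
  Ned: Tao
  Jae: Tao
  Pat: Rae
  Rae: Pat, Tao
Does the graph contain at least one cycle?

No

The graph has 10 vertices, 9 edges, and 1 connected component.
A forest on 10 vertices with 1 component has exactly 9 edges, which matches — so no cycle.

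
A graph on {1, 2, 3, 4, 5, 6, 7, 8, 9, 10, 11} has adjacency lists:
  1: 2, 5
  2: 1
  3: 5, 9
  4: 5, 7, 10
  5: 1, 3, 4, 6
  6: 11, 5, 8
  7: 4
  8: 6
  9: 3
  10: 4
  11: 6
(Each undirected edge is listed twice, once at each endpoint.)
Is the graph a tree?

Yes

The graph has 11 vertices and 10 edges.
It is connected with exactly 10 edges, hence acyclic — it is a tree.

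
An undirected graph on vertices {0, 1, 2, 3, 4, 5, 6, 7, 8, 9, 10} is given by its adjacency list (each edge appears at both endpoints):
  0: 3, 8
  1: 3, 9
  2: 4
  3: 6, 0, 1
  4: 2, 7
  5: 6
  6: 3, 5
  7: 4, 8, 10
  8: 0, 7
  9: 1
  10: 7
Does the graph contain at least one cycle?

No

The graph has 11 vertices, 10 edges, and 1 connected component.
A forest on 11 vertices with 1 component has exactly 10 edges, which matches — so no cycle.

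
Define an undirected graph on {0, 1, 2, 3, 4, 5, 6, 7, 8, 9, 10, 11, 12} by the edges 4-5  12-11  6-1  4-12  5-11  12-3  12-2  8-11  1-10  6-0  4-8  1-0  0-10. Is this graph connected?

Component: {7}
Component: {9}
Component: {0, 1, 6, 10}
Component: {2, 3, 4, 5, 8, 11, 12}
No edge joins these 4 groups, so the graph is disconnected.

No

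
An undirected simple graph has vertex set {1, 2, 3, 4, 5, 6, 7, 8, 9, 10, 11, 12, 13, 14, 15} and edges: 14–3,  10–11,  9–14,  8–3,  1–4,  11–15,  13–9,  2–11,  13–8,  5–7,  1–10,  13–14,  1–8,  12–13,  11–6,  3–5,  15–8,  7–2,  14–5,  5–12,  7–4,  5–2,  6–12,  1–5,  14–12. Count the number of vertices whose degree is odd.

Degrees: 1:4, 2:3, 3:3, 4:2, 5:6, 6:2, 7:3, 8:4, 9:2, 10:2, 11:4, 12:4, 13:4, 14:5, 15:2
Odd-degree vertices: 2, 3, 7, 14.

4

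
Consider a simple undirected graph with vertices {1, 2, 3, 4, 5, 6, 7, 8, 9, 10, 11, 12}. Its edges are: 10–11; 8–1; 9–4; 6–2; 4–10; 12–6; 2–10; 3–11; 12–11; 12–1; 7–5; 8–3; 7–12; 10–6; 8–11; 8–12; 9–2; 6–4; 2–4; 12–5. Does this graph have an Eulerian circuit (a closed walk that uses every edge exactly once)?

Degrees: 1:2, 2:4, 3:2, 4:4, 5:2, 6:4, 7:2, 8:4, 9:2, 10:4, 11:4, 12:6
All degrees are even and the non-isolated vertices are connected — an Eulerian circuit exists.

Yes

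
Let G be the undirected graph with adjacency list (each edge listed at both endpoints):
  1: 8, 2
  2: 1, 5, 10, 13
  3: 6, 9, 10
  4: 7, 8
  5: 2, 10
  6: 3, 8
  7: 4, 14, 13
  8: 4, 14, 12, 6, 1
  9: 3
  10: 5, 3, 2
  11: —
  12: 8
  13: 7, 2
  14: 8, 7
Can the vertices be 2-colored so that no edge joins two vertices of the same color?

10-5-2-10 is an odd cycle (length 3), and a bipartite graph can contain only even cycles.

No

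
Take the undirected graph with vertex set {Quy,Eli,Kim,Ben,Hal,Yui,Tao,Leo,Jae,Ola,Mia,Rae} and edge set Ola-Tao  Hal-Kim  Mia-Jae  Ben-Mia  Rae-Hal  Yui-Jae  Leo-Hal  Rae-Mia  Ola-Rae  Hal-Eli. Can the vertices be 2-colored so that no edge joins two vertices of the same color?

Yes

Color {Quy, Hal, Yui, Ola, Mia} black and {Eli, Kim, Ben, Tao, Leo, Jae, Rae} white. No edge joins two same-colored vertices, so the graph is bipartite.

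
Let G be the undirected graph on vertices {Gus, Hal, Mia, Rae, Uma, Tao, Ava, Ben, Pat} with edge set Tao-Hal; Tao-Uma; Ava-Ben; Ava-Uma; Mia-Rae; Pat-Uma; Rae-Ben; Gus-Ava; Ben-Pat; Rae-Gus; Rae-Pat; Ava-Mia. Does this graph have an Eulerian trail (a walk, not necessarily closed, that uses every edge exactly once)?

No

Degrees: Gus:2, Hal:1, Mia:2, Rae:4, Uma:3, Tao:2, Ava:4, Ben:3, Pat:3
Odd-degree vertices: Hal, Uma, Ben, Pat (4 total).
An Eulerian trail requires 0 or 2 odd-degree vertices; here there are 4.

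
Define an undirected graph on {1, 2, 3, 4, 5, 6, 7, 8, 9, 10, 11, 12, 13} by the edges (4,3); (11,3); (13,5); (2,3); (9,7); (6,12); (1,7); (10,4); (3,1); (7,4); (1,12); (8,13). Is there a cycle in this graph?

The graph has 13 vertices, 12 edges, and 2 connected components.
One cycle is 1-3-4-7-1.

Yes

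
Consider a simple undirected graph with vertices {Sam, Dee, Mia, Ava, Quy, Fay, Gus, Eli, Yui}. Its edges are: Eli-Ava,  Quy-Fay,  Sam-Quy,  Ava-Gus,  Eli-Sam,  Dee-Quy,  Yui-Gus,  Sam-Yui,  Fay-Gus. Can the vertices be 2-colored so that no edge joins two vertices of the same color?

No

The cycle Gus-Fay-Quy-Sam-Yui-Gus has length 5, which is odd, so the graph is not bipartite.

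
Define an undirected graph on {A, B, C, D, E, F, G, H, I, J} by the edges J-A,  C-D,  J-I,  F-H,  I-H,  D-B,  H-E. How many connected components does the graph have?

3

Component: {G}
Component: {B, C, D}
Component: {A, E, F, H, I, J}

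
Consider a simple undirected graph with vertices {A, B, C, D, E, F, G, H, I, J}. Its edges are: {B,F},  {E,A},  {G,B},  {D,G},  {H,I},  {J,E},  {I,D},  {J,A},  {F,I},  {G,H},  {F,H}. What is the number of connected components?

3

Component: {C}
Component: {A, E, J}
Component: {B, D, F, G, H, I}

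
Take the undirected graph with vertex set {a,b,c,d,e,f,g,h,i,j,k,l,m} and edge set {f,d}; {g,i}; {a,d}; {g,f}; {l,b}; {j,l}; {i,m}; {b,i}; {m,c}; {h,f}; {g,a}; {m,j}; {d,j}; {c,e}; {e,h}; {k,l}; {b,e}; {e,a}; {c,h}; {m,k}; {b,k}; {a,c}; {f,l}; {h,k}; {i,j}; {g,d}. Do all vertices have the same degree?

Degrees: a:4, b:4, c:4, d:4, e:4, f:4, g:4, h:4, i:4, j:4, k:4, l:4, m:4
Every vertex has degree 4, so the graph is 4-regular.

Yes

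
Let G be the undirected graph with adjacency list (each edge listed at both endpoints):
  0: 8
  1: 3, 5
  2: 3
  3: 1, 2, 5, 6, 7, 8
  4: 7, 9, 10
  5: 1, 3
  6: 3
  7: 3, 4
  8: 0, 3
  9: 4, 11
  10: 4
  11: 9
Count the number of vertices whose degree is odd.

6

Degrees: 0:1, 1:2, 2:1, 3:6, 4:3, 5:2, 6:1, 7:2, 8:2, 9:2, 10:1, 11:1
Odd-degree vertices: 0, 2, 4, 6, 10, 11.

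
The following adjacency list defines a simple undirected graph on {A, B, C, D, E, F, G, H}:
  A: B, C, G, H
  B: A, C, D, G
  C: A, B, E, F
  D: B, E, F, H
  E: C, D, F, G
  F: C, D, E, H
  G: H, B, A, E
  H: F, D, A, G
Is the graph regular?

Degrees: A:4, B:4, C:4, D:4, E:4, F:4, G:4, H:4
Every vertex has degree 4, so the graph is 4-regular.

Yes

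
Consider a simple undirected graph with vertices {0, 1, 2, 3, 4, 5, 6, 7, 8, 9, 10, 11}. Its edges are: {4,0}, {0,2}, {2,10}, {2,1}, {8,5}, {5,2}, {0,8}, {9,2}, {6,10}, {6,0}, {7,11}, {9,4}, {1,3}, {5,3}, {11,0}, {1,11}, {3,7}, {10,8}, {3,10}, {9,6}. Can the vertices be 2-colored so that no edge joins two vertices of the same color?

Yes

Color {2, 3, 4, 6, 8, 11} black and {0, 1, 5, 7, 9, 10} white. No edge joins two same-colored vertices, so the graph is bipartite.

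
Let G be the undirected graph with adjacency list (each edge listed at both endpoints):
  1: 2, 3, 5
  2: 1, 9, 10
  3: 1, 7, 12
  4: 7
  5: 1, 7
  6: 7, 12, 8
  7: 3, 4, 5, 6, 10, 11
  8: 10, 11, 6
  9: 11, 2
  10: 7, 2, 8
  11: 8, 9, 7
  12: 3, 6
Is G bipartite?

No

10-2-1-5-7-10 is an odd cycle (length 5), and a bipartite graph can contain only even cycles.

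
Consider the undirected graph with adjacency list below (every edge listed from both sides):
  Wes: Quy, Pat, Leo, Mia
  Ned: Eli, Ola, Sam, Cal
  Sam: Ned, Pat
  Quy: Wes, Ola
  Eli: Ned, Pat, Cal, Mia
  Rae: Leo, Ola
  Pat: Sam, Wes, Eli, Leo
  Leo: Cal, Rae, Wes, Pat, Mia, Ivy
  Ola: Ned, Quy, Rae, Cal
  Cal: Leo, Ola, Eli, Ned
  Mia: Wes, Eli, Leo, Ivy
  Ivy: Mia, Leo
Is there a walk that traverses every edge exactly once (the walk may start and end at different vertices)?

Yes

Degrees: Wes:4, Ned:4, Sam:2, Quy:2, Eli:4, Rae:2, Pat:4, Leo:6, Ola:4, Cal:4, Mia:4, Ivy:2
Odd-degree vertices: none (0 total).
With 0 odd-degree vertices and all edges in one connected piece, an Eulerian trail exists.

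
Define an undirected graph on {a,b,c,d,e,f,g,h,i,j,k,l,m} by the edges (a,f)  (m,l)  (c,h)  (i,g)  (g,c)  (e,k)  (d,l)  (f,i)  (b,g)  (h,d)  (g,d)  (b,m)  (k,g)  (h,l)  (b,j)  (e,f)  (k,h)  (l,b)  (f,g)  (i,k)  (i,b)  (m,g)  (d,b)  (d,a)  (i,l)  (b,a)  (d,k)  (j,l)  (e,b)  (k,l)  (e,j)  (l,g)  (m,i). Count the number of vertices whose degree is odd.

2

Degrees: a:3, b:8, c:2, d:6, e:4, f:4, g:8, h:4, i:6, j:3, k:6, l:8, m:4
Odd-degree vertices: a, j.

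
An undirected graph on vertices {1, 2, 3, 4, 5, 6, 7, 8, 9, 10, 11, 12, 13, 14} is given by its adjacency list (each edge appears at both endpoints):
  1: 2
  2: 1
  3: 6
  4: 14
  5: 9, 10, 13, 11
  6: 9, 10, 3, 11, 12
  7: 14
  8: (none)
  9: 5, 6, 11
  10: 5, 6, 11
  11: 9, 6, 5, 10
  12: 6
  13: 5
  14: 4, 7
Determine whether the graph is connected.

Component: {8}
Component: {1, 2}
Component: {4, 7, 14}
Component: {3, 5, 6, 9, 10, 11, 12, 13}
There are 4 separate components, so the graph is not connected.

No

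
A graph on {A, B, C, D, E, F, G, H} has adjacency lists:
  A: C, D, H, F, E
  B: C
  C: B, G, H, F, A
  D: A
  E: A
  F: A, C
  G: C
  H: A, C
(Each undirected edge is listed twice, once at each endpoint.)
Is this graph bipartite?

No

The cycle C-A-H-C has length 3, which is odd, so the graph is not bipartite.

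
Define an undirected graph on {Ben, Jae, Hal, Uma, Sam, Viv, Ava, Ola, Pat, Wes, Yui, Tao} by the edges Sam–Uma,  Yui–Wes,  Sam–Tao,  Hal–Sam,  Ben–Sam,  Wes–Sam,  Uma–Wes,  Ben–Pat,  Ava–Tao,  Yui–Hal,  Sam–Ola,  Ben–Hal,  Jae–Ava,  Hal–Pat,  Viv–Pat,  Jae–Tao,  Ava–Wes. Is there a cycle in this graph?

|V| = 12, |E| = 17, number of components = 1.
One cycle is Tao-Ava-Jae-Tao.

Yes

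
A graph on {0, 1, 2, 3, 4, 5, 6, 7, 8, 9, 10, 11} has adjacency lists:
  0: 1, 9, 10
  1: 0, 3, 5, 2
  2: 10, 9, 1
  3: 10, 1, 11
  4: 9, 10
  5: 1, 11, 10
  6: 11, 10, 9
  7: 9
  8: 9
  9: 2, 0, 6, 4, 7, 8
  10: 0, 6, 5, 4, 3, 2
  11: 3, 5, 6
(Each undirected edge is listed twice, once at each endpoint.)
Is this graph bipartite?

Yes

A valid 2-coloring puts {1, 9, 10, 11} on one side and {0, 2, 3, 4, 5, 6, 7, 8} on the other; every edge crosses between the two sides.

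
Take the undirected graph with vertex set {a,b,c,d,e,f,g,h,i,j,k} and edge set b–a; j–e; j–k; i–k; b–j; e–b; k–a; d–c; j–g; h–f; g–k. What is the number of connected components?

3

Component: {c, d}
Component: {f, h}
Component: {a, b, e, g, i, j, k}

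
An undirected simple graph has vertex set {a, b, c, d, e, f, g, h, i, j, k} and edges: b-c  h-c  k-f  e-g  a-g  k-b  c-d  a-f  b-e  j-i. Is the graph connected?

No

Component: {i, j}
Component: {a, b, c, d, e, f, g, h, k}
No edge joins these 2 groups, so the graph is disconnected.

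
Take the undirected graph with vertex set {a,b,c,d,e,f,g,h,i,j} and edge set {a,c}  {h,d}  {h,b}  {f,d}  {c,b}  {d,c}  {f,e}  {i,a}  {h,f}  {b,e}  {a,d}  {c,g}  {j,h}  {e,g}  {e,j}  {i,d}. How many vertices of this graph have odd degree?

4

Degrees: a:3, b:3, c:4, d:5, e:4, f:3, g:2, h:4, i:2, j:2
Odd-degree vertices: a, b, d, f.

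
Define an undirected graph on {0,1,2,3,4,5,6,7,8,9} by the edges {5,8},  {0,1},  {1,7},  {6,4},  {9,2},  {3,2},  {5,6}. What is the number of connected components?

Component: {0, 1, 7}
Component: {2, 3, 9}
Component: {4, 5, 6, 8}

3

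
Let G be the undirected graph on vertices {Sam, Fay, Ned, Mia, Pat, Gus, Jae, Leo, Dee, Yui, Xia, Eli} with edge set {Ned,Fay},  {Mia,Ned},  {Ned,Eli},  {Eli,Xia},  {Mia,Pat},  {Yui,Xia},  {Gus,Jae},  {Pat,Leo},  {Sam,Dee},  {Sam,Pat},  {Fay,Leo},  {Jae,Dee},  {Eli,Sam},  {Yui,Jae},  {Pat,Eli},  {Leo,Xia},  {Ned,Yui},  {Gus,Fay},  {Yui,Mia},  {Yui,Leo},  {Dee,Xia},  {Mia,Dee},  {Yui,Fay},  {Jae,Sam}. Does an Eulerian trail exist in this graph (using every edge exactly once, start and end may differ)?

Degrees: Sam:4, Fay:4, Ned:4, Mia:4, Pat:4, Gus:2, Jae:4, Leo:4, Dee:4, Yui:6, Xia:4, Eli:4
Odd-degree vertices: none (0 total).
With 0 odd-degree vertices and all edges in one connected piece, an Eulerian trail exists.

Yes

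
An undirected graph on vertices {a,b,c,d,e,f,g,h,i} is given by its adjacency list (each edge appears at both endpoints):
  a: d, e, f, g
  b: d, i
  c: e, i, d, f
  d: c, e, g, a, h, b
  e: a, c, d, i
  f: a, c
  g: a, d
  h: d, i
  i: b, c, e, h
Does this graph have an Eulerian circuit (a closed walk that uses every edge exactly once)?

Yes

Degrees: a:4, b:2, c:4, d:6, e:4, f:2, g:2, h:2, i:4
Every vertex has even degree and the edges form a single connected piece, so an Eulerian circuit exists.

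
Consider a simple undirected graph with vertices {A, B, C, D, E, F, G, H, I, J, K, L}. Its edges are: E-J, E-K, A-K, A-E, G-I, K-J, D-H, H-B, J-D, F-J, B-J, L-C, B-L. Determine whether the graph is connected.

Component: {G, I}
Component: {A, B, C, D, E, F, H, J, K, L}
No edge joins these 2 groups, so the graph is disconnected.

No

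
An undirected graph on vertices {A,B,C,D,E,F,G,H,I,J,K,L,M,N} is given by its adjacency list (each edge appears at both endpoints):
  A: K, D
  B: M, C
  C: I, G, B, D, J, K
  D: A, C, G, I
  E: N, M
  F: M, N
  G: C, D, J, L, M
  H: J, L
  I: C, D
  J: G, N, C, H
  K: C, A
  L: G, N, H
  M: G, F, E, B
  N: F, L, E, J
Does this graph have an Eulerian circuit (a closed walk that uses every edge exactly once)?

Degrees: A:2, B:2, C:6, D:4, E:2, F:2, G:5, H:2, I:2, J:4, K:2, L:3, M:4, N:4
Vertices with odd degree: G, L. An Eulerian circuit requires all degrees even.

No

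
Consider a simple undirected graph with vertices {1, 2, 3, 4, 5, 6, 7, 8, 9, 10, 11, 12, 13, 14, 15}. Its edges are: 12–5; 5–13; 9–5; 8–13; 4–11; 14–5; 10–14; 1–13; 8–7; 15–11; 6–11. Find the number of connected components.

4

Component: {2}
Component: {3}
Component: {4, 6, 11, 15}
Component: {1, 5, 7, 8, 9, 10, 12, 13, 14}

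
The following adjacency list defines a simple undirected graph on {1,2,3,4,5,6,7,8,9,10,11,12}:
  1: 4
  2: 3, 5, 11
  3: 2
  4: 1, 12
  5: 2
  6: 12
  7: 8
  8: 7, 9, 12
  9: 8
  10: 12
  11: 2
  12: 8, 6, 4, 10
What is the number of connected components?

2

Component: {2, 3, 5, 11}
Component: {1, 4, 6, 7, 8, 9, 10, 12}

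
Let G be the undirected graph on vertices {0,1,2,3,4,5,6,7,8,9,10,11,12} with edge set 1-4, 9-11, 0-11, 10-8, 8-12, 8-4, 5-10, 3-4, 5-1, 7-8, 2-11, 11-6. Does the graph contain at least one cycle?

The graph has 13 vertices, 12 edges, and 2 connected components.
Since 12 > 13 - 2, a cycle must exist; for instance 1-4-8-10-5-1.

Yes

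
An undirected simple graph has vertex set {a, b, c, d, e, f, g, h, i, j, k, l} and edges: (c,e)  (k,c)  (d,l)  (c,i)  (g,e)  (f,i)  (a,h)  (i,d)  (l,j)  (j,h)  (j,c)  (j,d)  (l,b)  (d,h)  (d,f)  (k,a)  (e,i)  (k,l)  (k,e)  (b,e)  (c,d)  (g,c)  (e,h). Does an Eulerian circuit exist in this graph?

Degrees: a:2, b:2, c:6, d:6, e:6, f:2, g:2, h:4, i:4, j:4, k:4, l:4
All degrees are even and the non-isolated vertices are connected — an Eulerian circuit exists.

Yes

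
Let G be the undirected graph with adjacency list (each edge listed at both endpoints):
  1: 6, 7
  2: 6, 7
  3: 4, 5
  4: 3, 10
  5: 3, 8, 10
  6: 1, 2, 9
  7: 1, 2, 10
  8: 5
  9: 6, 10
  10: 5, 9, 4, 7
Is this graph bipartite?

7-2-6-9-10-7 is an odd cycle (length 5), and a bipartite graph can contain only even cycles.

No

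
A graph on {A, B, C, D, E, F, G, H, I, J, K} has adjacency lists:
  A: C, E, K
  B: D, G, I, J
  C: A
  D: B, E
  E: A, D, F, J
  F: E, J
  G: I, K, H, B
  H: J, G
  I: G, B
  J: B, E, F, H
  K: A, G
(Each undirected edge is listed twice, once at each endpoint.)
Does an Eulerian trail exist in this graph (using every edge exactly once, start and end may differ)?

Degrees: A:3, B:4, C:1, D:2, E:4, F:2, G:4, H:2, I:2, J:4, K:2
Odd-degree vertices: A, C (2 total).
With 2 odd-degree vertices and all edges in one connected piece, an Eulerian trail exists (from A to C).

Yes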